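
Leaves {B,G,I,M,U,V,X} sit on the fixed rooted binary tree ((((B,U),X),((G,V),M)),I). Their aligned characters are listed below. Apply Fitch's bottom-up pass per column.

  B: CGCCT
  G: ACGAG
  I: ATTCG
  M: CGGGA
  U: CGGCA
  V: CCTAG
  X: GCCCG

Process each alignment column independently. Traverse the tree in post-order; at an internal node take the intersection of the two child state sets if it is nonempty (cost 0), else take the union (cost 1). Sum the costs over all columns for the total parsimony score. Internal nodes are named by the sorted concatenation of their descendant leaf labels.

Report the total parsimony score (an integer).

site 0, node BU: B={C} ∩ U={C} → {C} (+0)
site 0, node BUX: BU={C} ∪ X={G} → {C,G} (+1)
site 0, node GV: G={A} ∪ V={C} → {A,C} (+1)
site 0, node GMV: GV={A,C} ∩ M={C} → {C} (+0)
site 0, node BGMUVX: BUX={C,G} ∩ GMV={C} → {C} (+0)
site 0, node BGIMUVX: BGMUVX={C} ∪ I={A} → {A,C} (+1)
site 1, node BU: B={G} ∩ U={G} → {G} (+0)
site 1, node BUX: BU={G} ∪ X={C} → {C,G} (+1)
site 1, node GV: G={C} ∩ V={C} → {C} (+0)
site 1, node GMV: GV={C} ∪ M={G} → {C,G} (+1)
site 1, node BGMUVX: BUX={C,G} ∩ GMV={C,G} → {C,G} (+0)
site 1, node BGIMUVX: BGMUVX={C,G} ∪ I={T} → {C,G,T} (+1)
site 2, node BU: B={C} ∪ U={G} → {C,G} (+1)
site 2, node BUX: BU={C,G} ∩ X={C} → {C} (+0)
site 2, node GV: G={G} ∪ V={T} → {G,T} (+1)
site 2, node GMV: GV={G,T} ∩ M={G} → {G} (+0)
site 2, node BGMUVX: BUX={C} ∪ GMV={G} → {C,G} (+1)
site 2, node BGIMUVX: BGMUVX={C,G} ∪ I={T} → {C,G,T} (+1)
site 3, node BU: B={C} ∩ U={C} → {C} (+0)
site 3, node BUX: BU={C} ∩ X={C} → {C} (+0)
site 3, node GV: G={A} ∩ V={A} → {A} (+0)
site 3, node GMV: GV={A} ∪ M={G} → {A,G} (+1)
site 3, node BGMUVX: BUX={C} ∪ GMV={A,G} → {A,C,G} (+1)
site 3, node BGIMUVX: BGMUVX={A,C,G} ∩ I={C} → {C} (+0)
site 4, node BU: B={T} ∪ U={A} → {A,T} (+1)
site 4, node BUX: BU={A,T} ∪ X={G} → {A,G,T} (+1)
site 4, node GV: G={G} ∩ V={G} → {G} (+0)
site 4, node GMV: GV={G} ∪ M={A} → {A,G} (+1)
site 4, node BGMUVX: BUX={A,G,T} ∩ GMV={A,G} → {A,G} (+0)
site 4, node BGIMUVX: BGMUVX={A,G} ∩ I={G} → {G} (+0)
per-site changes: [3, 3, 4, 2, 3]; total = 15

15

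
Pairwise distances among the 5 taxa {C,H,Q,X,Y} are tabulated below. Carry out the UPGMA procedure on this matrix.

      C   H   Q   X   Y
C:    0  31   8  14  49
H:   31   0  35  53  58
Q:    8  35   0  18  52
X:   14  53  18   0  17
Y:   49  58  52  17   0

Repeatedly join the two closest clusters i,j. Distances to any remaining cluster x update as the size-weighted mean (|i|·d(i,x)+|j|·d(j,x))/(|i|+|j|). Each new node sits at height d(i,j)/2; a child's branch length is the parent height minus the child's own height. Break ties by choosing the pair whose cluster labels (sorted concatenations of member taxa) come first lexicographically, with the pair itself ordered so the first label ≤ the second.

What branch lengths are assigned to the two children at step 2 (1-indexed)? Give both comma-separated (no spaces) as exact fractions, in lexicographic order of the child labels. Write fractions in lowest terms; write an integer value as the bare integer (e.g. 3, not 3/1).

4,8

1. join C+Q (d=8) ⇒ CQ; edges |C|=4, |Q|=4
  updated: d(CQ,H)=33, d(CQ,X)=16, d(CQ,Y)=101/2
2. join CQ+X (d=16) ⇒ CQX; edges |CQ|=4, |X|=8
  updated: d(CQX,H)=119/3, d(CQX,Y)=118/3
3. join CQX+Y (d=118/3) ⇒ CQXY; edges |CQX|=35/3, |Y|=59/3
  updated: d(CQXY,H)=177/4
4. join CQXY+H (d=177/4) ⇒ CHQXY; edges |CQXY|=59/24, |H|=177/8
final tree: ((((C:4,Q:4):4,X:8):35/3,Y:59/3):59/24,H:177/8)
total length: 911/12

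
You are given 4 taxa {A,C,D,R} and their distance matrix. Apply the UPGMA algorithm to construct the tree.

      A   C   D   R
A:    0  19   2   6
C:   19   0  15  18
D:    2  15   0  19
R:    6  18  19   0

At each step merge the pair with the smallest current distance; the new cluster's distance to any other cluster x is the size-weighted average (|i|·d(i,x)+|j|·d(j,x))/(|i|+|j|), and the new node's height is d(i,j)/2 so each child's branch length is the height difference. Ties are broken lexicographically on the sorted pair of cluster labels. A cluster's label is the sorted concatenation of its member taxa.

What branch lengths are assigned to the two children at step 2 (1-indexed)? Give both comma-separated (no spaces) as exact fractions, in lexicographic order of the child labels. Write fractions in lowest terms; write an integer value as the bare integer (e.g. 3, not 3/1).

step 1: merge (A,D) at d=2; branch lengths A→1, D→1; new cluster AD
  updated: d(AD,C)=17, d(AD,R)=25/2
step 2: merge (AD,R) at d=25/2; branch lengths AD→21/4, R→25/4; new cluster ADR
  updated: d(ADR,C)=52/3
step 3: merge (ADR,C) at d=52/3; branch lengths ADR→29/12, C→26/3; new cluster ACDR
final tree: (((A:1,D:1):21/4,R:25/4):29/12,C:26/3)
total length: 295/12

21/4,25/4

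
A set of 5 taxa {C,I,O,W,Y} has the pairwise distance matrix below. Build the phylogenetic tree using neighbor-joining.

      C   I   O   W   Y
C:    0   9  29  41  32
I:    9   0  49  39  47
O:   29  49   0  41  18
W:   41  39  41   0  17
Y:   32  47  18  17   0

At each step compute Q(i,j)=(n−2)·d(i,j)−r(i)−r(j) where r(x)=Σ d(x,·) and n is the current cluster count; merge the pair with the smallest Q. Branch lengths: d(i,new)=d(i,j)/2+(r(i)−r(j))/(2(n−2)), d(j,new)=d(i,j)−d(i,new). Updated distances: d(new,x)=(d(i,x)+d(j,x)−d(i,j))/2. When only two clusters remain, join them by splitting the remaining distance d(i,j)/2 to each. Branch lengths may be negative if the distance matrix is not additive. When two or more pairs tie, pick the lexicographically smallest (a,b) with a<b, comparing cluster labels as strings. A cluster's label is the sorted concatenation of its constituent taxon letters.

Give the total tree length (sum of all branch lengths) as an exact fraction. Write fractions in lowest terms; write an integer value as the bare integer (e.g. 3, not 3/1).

537/8

1. join C+I (d=9, Q=-228) ⇒ CI; edges |C|=-1, |I|=10
  updated: d(CI,O)=69/2, d(CI,W)=71/2, d(CI,Y)=35
2. join CI+O (d=69/2, Q=-259/2) ⇒ CIO; edges |CI|=161/8, |O|=115/8
  updated: d(CIO,W)=21, d(CIO,Y)=37/4
3. join CIO+W (d=21, Q=-189/4) ⇒ CIOW; edges |CIO|=53/8, |W|=115/8
  updated: d(CIOW,Y)=21/8
4. join CIOW+Y (d=21/8) ⇒ CIOWY; edges |CIOW|=21/16, |Y|=21/16
final tree: ((((C:-1,I:10):161/8,O:115/8):53/8,W:115/8):21/16,Y:21/16)
total length: 537/8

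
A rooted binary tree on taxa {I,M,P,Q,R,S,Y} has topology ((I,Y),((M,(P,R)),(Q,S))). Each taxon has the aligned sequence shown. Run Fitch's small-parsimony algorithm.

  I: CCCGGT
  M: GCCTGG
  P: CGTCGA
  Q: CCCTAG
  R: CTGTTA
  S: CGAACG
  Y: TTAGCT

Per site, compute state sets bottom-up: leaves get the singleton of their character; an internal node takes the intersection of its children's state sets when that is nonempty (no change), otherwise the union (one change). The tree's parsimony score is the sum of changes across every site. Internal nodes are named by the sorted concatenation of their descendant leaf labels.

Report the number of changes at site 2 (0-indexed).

4

site 0, node IY: I={C} ∪ Y={T} → {C,T} (+1)
site 0, node PR: P={C} ∩ R={C} → {C} (+0)
site 0, node MPR: M={G} ∪ PR={C} → {C,G} (+1)
site 0, node QS: Q={C} ∩ S={C} → {C} (+0)
site 0, node MPQRS: MPR={C,G} ∩ QS={C} → {C} (+0)
site 0, node IMPQRSY: IY={C,T} ∩ MPQRS={C} → {C} (+0)
site 1, node IY: I={C} ∪ Y={T} → {C,T} (+1)
site 1, node PR: P={G} ∪ R={T} → {G,T} (+1)
site 1, node MPR: M={C} ∪ PR={G,T} → {C,G,T} (+1)
site 1, node QS: Q={C} ∪ S={G} → {C,G} (+1)
site 1, node MPQRS: MPR={C,G,T} ∩ QS={C,G} → {C,G} (+0)
site 1, node IMPQRSY: IY={C,T} ∩ MPQRS={C,G} → {C} (+0)
site 2, node IY: I={C} ∪ Y={A} → {A,C} (+1)
site 2, node PR: P={T} ∪ R={G} → {G,T} (+1)
site 2, node MPR: M={C} ∪ PR={G,T} → {C,G,T} (+1)
site 2, node QS: Q={C} ∪ S={A} → {A,C} (+1)
site 2, node MPQRS: MPR={C,G,T} ∩ QS={A,C} → {C} (+0)
site 2, node IMPQRSY: IY={A,C} ∩ MPQRS={C} → {C} (+0)
site 3, node IY: I={G} ∩ Y={G} → {G} (+0)
site 3, node PR: P={C} ∪ R={T} → {C,T} (+1)
site 3, node MPR: M={T} ∩ PR={C,T} → {T} (+0)
site 3, node QS: Q={T} ∪ S={A} → {A,T} (+1)
site 3, node MPQRS: MPR={T} ∩ QS={A,T} → {T} (+0)
site 3, node IMPQRSY: IY={G} ∪ MPQRS={T} → {G,T} (+1)
site 4, node IY: I={G} ∪ Y={C} → {C,G} (+1)
site 4, node PR: P={G} ∪ R={T} → {G,T} (+1)
site 4, node MPR: M={G} ∩ PR={G,T} → {G} (+0)
site 4, node QS: Q={A} ∪ S={C} → {A,C} (+1)
site 4, node MPQRS: MPR={G} ∪ QS={A,C} → {A,C,G} (+1)
site 4, node IMPQRSY: IY={C,G} ∩ MPQRS={A,C,G} → {C,G} (+0)
site 5, node IY: I={T} ∩ Y={T} → {T} (+0)
site 5, node PR: P={A} ∩ R={A} → {A} (+0)
site 5, node MPR: M={G} ∪ PR={A} → {A,G} (+1)
site 5, node QS: Q={G} ∩ S={G} → {G} (+0)
site 5, node MPQRS: MPR={A,G} ∩ QS={G} → {G} (+0)
site 5, node IMPQRSY: IY={T} ∪ MPQRS={G} → {G,T} (+1)
per-site changes: [2, 4, 4, 3, 4, 2]; total = 19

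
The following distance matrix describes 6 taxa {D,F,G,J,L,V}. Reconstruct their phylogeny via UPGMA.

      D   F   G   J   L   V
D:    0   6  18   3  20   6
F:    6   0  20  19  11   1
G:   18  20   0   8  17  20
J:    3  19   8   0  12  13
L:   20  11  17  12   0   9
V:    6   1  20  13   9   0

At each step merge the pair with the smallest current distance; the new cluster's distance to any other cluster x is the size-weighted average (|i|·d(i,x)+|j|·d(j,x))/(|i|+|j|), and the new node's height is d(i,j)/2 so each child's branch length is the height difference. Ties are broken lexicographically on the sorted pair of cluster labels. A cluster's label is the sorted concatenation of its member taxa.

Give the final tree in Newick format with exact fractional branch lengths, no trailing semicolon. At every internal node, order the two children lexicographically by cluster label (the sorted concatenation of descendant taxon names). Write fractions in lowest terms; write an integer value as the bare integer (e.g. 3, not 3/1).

iteration 1: select F,V (d=1); attach at lengths (1/2, 1/2); label the merged cluster FV
  updated: d(D,FV)=6, d(FV,G)=20, d(FV,J)=16, d(FV,L)=10
iteration 2: select D,J (d=3); attach at lengths (3/2, 3/2); label the merged cluster DJ
  updated: d(DJ,FV)=11, d(DJ,G)=13, d(DJ,L)=16
iteration 3: select FV,L (d=10); attach at lengths (9/2, 5); label the merged cluster FLV
  updated: d(DJ,FLV)=38/3, d(FLV,G)=19
iteration 4: select DJ,FLV (d=38/3); attach at lengths (29/6, 4/3); label the merged cluster DFJLV
  updated: d(DFJLV,G)=83/5
iteration 5: select DFJLV,G (d=83/5); attach at lengths (59/30, 83/10); label the merged cluster DFGJLV
final tree: (((D:3/2,J:3/2):29/6,((F:1/2,V:1/2):9/2,L:5):4/3):59/30,G:83/10)
total length: 449/15

(((D:3/2,J:3/2):29/6,((F:1/2,V:1/2):9/2,L:5):4/3):59/30,G:83/10)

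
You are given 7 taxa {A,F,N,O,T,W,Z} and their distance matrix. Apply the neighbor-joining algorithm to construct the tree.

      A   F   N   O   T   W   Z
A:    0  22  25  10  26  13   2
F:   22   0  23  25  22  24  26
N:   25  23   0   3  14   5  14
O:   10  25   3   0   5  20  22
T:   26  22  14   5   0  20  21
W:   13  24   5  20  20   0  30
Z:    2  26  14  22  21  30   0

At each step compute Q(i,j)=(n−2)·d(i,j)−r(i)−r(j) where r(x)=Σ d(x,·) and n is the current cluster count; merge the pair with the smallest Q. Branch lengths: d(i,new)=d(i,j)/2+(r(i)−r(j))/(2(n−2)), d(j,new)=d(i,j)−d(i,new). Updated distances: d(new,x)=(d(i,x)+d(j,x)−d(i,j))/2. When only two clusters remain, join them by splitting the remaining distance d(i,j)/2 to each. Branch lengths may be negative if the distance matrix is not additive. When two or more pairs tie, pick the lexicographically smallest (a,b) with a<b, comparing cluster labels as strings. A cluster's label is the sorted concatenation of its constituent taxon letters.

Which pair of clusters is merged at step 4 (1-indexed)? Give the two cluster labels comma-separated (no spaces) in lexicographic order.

AZ,F

iteration 1: select A,Z (d=2, Q=-203); attach at lengths (-7/10, 27/10); label the merged cluster AZ
  updated: d(AZ,F)=23, d(AZ,N)=37/2, d(AZ,O)=15, d(AZ,T)=45/2, d(AZ,W)=41/2
iteration 2: select N,W (d=5, Q=-133); attach at lengths (-3/4, 23/4); label the merged cluster NW
  updated: d(AZ,NW)=17, d(F,NW)=21, d(NW,O)=9, d(NW,T)=29/2
iteration 3: select O,T (d=5, Q=-103); attach at lengths (5/6, 25/6); label the merged cluster OT
  updated: d(AZ,OT)=65/4, d(F,OT)=21, d(NW,OT)=37/4
iteration 4: select AZ,F (d=23, Q=-301/4); attach at lengths (149/16, 219/16); label the merged cluster AFZ
  updated: d(AFZ,NW)=15/2, d(AFZ,OT)=57/8
iteration 5: select AFZ,NW (d=15/2, Q=-191/8); attach at lengths (43/16, 77/16); label the merged cluster AFNWZ
  updated: d(AFNWZ,OT)=71/16
iteration 6: select AFNWZ,OT (d=71/16); attach at lengths (71/32, 71/32); label the merged cluster AFNOTWZ
final tree: ((((A:-7/10,Z:27/10):149/16,F:219/16):43/16,(N:-3/4,W:23/4):77/16):71/32,(O:5/6,T:25/6):71/32)
total length: 751/16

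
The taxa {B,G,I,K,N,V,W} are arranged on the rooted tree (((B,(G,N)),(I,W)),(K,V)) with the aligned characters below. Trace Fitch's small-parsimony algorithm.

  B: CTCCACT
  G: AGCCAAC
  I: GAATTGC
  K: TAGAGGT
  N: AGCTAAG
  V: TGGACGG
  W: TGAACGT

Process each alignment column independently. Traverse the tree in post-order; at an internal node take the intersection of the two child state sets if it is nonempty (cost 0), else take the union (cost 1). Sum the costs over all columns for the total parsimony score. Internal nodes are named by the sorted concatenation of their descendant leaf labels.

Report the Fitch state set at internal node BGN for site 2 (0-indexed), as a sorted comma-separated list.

GN@0: {A} ∩ {A} = {A} (intersection, +0)
BGN@0: {C} ∪ {A} = {A,C} (union, +1)
IW@0: {G} ∪ {T} = {G,T} (union, +1)
BGINW@0: {A,C} ∪ {G,T} = {A,C,G,T} (union, +1)
KV@0: {T} ∩ {T} = {T} (intersection, +0)
BGIKNVW@0: {A,C,G,T} ∩ {T} = {T} (intersection, +0)
GN@1: {G} ∩ {G} = {G} (intersection, +0)
BGN@1: {T} ∪ {G} = {G,T} (union, +1)
IW@1: {A} ∪ {G} = {A,G} (union, +1)
BGINW@1: {G,T} ∩ {A,G} = {G} (intersection, +0)
KV@1: {A} ∪ {G} = {A,G} (union, +1)
BGIKNVW@1: {G} ∩ {A,G} = {G} (intersection, +0)
GN@2: {C} ∩ {C} = {C} (intersection, +0)
BGN@2: {C} ∩ {C} = {C} (intersection, +0)
IW@2: {A} ∩ {A} = {A} (intersection, +0)
BGINW@2: {C} ∪ {A} = {A,C} (union, +1)
KV@2: {G} ∩ {G} = {G} (intersection, +0)
BGIKNVW@2: {A,C} ∪ {G} = {A,C,G} (union, +1)
GN@3: {C} ∪ {T} = {C,T} (union, +1)
BGN@3: {C} ∩ {C,T} = {C} (intersection, +0)
IW@3: {T} ∪ {A} = {A,T} (union, +1)
BGINW@3: {C} ∪ {A,T} = {A,C,T} (union, +1)
KV@3: {A} ∩ {A} = {A} (intersection, +0)
BGIKNVW@3: {A,C,T} ∩ {A} = {A} (intersection, +0)
GN@4: {A} ∩ {A} = {A} (intersection, +0)
BGN@4: {A} ∩ {A} = {A} (intersection, +0)
IW@4: {T} ∪ {C} = {C,T} (union, +1)
BGINW@4: {A} ∪ {C,T} = {A,C,T} (union, +1)
KV@4: {G} ∪ {C} = {C,G} (union, +1)
BGIKNVW@4: {A,C,T} ∩ {C,G} = {C} (intersection, +0)
GN@5: {A} ∩ {A} = {A} (intersection, +0)
BGN@5: {C} ∪ {A} = {A,C} (union, +1)
IW@5: {G} ∩ {G} = {G} (intersection, +0)
BGINW@5: {A,C} ∪ {G} = {A,C,G} (union, +1)
KV@5: {G} ∩ {G} = {G} (intersection, +0)
BGIKNVW@5: {A,C,G} ∩ {G} = {G} (intersection, +0)
GN@6: {C} ∪ {G} = {C,G} (union, +1)
BGN@6: {T} ∪ {C,G} = {C,G,T} (union, +1)
IW@6: {C} ∪ {T} = {C,T} (union, +1)
BGINW@6: {C,G,T} ∩ {C,T} = {C,T} (intersection, +0)
KV@6: {T} ∪ {G} = {G,T} (union, +1)
BGIKNVW@6: {C,T} ∩ {G,T} = {T} (intersection, +0)
per-site changes: [3, 3, 2, 3, 3, 2, 4]; total = 20

C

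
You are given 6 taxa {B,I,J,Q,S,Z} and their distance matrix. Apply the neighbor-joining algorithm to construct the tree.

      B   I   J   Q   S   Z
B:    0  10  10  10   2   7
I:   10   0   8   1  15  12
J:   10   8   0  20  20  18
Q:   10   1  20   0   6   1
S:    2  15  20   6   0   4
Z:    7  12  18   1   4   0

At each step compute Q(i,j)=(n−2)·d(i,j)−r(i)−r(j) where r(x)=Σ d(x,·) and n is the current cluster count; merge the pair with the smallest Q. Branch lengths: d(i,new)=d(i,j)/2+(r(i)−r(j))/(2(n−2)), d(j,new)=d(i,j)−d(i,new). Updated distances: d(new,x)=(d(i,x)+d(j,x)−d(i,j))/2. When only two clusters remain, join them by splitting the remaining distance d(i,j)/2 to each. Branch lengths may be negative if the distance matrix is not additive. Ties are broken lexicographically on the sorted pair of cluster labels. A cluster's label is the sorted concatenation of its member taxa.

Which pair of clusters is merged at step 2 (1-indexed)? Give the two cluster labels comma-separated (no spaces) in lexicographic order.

B,S

iteration 1: select I,J (d=8, Q=-90); attach at lengths (1/4, 31/4); label the merged cluster IJ
  updated: d(B,IJ)=6, d(IJ,Q)=13/2, d(IJ,S)=27/2, d(IJ,Z)=11
iteration 2: select B,S (d=2, Q=-89/2); attach at lengths (11/12, 13/12); label the merged cluster BS
  updated: d(BS,IJ)=35/4, d(BS,Q)=7, d(BS,Z)=9/2
iteration 3: select BS,IJ (d=35/4, Q=-29); attach at lengths (23/8, 47/8); label the merged cluster BIJS
  updated: d(BIJS,Q)=19/8, d(BIJS,Z)=27/8
iteration 4: select BIJS,Q (d=19/8, Q=-27/4); attach at lengths (19/8, 0); label the merged cluster BIJQS
  updated: d(BIJQS,Z)=1
iteration 5: select BIJQS,Z (d=1); attach at lengths (1/2, 1/2); label the merged cluster BIJQSZ
final tree: ((((B:11/12,S:13/12):23/8,(I:1/4,J:31/4):47/8):19/8,Q:0):1/2,Z:1/2)
total length: 177/8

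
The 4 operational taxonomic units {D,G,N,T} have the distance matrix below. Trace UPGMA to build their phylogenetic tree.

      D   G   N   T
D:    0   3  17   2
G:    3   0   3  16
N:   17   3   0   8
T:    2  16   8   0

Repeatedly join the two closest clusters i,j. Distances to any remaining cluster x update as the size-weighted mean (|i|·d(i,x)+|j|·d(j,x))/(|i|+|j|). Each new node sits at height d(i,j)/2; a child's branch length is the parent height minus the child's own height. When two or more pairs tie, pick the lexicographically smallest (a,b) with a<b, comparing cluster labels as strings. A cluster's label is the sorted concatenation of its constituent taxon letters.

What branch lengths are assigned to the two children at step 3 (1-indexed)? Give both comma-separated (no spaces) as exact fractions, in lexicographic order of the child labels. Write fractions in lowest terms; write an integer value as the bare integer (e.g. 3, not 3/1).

9/2,4

step 1: merge (D,T) at d=2; branch lengths D→1, T→1; new cluster DT
  updated: d(DT,G)=19/2, d(DT,N)=25/2
step 2: merge (G,N) at d=3; branch lengths G→3/2, N→3/2; new cluster GN
  updated: d(DT,GN)=11
step 3: merge (DT,GN) at d=11; branch lengths DT→9/2, GN→4; new cluster DGNT
final tree: ((D:1,T:1):9/2,(G:3/2,N:3/2):4)
total length: 27/2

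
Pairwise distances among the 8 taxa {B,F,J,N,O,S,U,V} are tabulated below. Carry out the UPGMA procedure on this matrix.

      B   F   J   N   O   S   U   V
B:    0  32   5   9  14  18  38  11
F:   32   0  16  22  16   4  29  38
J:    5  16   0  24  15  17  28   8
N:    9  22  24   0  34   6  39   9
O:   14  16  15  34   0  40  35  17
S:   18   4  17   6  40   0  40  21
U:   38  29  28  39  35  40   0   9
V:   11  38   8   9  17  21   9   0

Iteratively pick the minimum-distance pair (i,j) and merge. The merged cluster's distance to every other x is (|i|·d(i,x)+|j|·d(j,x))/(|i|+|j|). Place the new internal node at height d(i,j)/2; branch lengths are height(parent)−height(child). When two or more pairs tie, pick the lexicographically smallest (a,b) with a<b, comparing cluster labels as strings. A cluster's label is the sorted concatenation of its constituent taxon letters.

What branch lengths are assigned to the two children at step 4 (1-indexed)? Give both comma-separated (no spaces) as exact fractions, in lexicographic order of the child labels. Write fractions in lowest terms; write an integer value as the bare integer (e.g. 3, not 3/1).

4,2

step 1: merge (F,S) at d=4; branch lengths F→2, S→2; new cluster FS
  updated: d(B,FS)=25, d(FS,J)=33/2, d(FS,N)=14, d(FS,O)=28, d(FS,U)=69/2, d(FS,V)=59/2
step 2: merge (B,J) at d=5; branch lengths B→5/2, J→5/2; new cluster BJ
  updated: d(BJ,FS)=83/4, d(BJ,N)=33/2, d(BJ,O)=29/2, d(BJ,U)=33, d(BJ,V)=19/2
step 3: merge (N,V) at d=9; branch lengths N→9/2, V→9/2; new cluster NV
  updated: d(BJ,NV)=13, d(FS,NV)=87/4, d(NV,O)=51/2, d(NV,U)=24
step 4: merge (BJ,NV) at d=13; branch lengths BJ→4, NV→2; new cluster BJNV
  updated: d(BJNV,FS)=85/4, d(BJNV,O)=20, d(BJNV,U)=57/2
step 5: merge (BJNV,O) at d=20; branch lengths BJNV→7/2, O→10; new cluster BJNOV
  updated: d(BJNOV,FS)=113/5, d(BJNOV,U)=149/5
step 6: merge (BJNOV,FS) at d=113/5; branch lengths BJNOV→13/10, FS→93/10; new cluster BFJNOSV
  updated: d(BFJNOSV,U)=218/7
step 7: merge (BFJNOSV,U) at d=218/7; branch lengths BFJNOSV→299/70, U→109/7; new cluster BFJNOSUV
final tree: (((((B:5/2,J:5/2):4,(N:9/2,V:9/2):2):7/2,O:10):13/10,(F:2,S:2):93/10):299/70,U:109/7)
total length: 2378/35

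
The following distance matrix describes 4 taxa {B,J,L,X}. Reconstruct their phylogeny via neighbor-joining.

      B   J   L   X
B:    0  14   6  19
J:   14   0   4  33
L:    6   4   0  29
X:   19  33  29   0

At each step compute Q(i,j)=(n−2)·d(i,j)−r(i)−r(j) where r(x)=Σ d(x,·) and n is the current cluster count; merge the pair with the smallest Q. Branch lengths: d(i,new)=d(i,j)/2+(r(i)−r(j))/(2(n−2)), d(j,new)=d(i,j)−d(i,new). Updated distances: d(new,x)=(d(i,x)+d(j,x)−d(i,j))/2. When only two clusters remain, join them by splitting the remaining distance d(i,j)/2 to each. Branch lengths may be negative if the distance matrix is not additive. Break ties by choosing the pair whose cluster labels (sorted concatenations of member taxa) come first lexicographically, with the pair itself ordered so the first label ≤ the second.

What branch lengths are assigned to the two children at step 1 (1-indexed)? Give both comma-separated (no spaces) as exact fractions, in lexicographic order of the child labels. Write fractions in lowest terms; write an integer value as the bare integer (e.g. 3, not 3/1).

1. join B+X (d=19, Q=-82) ⇒ BX; edges |B|=-1, |X|=20
  updated: d(BX,J)=14, d(BX,L)=8
2. join BX+J (d=14, Q=-26) ⇒ BJX; edges |BX|=9, |J|=5
  updated: d(BJX,L)=-1
3. join BJX+L (d=-1) ⇒ BJLX; edges |BJX|=-1/2, |L|=-1/2
final tree: (((B:-1,X:20):9,J:5):-1/2,L:-1/2)
total length: 32

-1,20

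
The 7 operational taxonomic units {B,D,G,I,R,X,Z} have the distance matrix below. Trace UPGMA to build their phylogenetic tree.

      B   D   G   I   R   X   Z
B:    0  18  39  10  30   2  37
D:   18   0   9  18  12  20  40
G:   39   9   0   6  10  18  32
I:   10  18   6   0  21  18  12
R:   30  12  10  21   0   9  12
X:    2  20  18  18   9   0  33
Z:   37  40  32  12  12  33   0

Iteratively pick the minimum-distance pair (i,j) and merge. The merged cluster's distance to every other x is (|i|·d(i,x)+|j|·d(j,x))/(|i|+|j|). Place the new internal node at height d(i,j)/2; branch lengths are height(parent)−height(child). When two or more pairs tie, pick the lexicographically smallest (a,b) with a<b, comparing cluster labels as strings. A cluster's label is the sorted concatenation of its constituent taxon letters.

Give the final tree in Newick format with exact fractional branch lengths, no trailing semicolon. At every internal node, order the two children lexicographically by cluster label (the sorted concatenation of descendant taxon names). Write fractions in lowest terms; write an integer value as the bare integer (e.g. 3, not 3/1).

(((B:1,X:1):73/8,((D:6,R:6):5/4,(G:3,I:3):17/4):23/8):89/24,Z:83/6)

1. join B+X (d=2) ⇒ BX; edges |B|=1, |X|=1
  updated: d(BX,D)=19, d(BX,G)=57/2, d(BX,I)=14, d(BX,R)=39/2, d(BX,Z)=35
2. join G+I (d=6) ⇒ GI; edges |G|=3, |I|=3
  updated: d(BX,GI)=85/4, d(D,GI)=27/2, d(GI,R)=31/2, d(GI,Z)=22
3. join D+R (d=12) ⇒ DR; edges |D|=6, |R|=6
  updated: d(BX,DR)=77/4, d(DR,GI)=29/2, d(DR,Z)=26
4. join DR+GI (d=29/2) ⇒ DGIR; edges |DR|=5/4, |GI|=17/4
  updated: d(BX,DGIR)=81/4, d(DGIR,Z)=24
5. join BX+DGIR (d=81/4) ⇒ BDGIRX; edges |BX|=73/8, |DGIR|=23/8
  updated: d(BDGIRX,Z)=83/3
6. join BDGIRX+Z (d=83/3) ⇒ BDGIRXZ; edges |BDGIRX|=89/24, |Z|=83/6
final tree: (((B:1,X:1):73/8,((D:6,R:6):5/4,(G:3,I:3):17/4):23/8):89/24,Z:83/6)
total length: 1321/24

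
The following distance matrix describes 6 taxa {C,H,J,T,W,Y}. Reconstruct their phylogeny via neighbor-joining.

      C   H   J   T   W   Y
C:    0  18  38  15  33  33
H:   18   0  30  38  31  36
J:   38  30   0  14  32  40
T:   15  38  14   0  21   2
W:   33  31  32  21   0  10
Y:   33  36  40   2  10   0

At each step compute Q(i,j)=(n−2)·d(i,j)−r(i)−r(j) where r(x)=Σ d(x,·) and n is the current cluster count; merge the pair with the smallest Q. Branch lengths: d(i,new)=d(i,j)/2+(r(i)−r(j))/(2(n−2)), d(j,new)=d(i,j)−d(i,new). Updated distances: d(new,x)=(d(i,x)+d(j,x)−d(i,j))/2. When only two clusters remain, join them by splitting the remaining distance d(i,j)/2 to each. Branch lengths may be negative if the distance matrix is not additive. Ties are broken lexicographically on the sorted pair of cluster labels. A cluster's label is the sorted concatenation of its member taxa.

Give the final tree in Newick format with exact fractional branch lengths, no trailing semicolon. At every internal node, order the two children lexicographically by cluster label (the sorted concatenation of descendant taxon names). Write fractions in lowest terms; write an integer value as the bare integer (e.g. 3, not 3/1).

1. join C+H (d=18, Q=-218) ⇒ CH; edges |C|=7, |H|=11
  updated: d(CH,J)=25, d(CH,T)=35/2, d(CH,W)=23, d(CH,Y)=51/2
2. join W+Y (d=10, Q=-267/2) ⇒ WY; edges |W|=77/12, |Y|=43/12
  updated: d(CH,WY)=77/4, d(J,WY)=31, d(T,WY)=13/2
3. join CH+J (d=25, Q=-327/4) ⇒ CHJ; edges |CH|=167/16, |J|=233/16
  updated: d(CHJ,T)=13/4, d(CHJ,WY)=101/8
4. join CHJ+T (d=13/4, Q=-179/8) ⇒ CHJT; edges |CHJ|=75/16, |T|=-23/16
  updated: d(CHJT,WY)=127/16
5. join CHJT+WY (d=127/16) ⇒ CHJTWY; edges |CHJT|=127/32, |WY|=127/32
final tree: ((((C:7,H:11):167/16,J:233/16):75/16,T:-23/16):127/32,(W:77/12,Y:43/12):127/32)
total length: 1027/16

((((C:7,H:11):167/16,J:233/16):75/16,T:-23/16):127/32,(W:77/12,Y:43/12):127/32)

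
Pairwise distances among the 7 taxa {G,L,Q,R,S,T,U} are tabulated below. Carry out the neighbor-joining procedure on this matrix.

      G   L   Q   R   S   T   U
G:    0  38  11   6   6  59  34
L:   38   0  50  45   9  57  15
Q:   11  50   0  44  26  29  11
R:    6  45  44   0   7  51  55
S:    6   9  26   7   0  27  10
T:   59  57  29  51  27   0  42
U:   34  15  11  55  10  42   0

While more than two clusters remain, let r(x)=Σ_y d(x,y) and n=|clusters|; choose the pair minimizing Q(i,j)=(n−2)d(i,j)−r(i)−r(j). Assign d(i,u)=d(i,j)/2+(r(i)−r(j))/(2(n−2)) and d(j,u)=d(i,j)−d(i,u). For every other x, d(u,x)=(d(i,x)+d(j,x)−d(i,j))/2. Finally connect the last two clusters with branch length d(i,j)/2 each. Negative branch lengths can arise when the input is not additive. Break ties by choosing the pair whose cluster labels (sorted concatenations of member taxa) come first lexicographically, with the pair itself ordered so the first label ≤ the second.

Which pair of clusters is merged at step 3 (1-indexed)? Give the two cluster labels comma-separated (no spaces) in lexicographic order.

iteration 1: select G,R (d=6, Q=-332); attach at lengths (-12/5, 42/5); label the merged cluster GR
  updated: d(GR,L)=77/2, d(GR,Q)=49/2, d(GR,S)=7/2, d(GR,T)=52, d(GR,U)=83/2
iteration 2: select Q,T (d=29, Q=-463/2); attach at lengths (99/16, 365/16); label the merged cluster QT
  updated: d(GR,QT)=95/4, d(L,QT)=39, d(QT,S)=12, d(QT,U)=12
iteration 3: select L,U (d=15, Q=-135); attach at lengths (34/3, 11/3); label the merged cluster LU
  updated: d(GR,LU)=65/2, d(LU,QT)=18, d(LU,S)=2
iteration 4: select GR,S (d=7/2, Q=-281/4); attach at lengths (197/16, -141/16); label the merged cluster GRS
  updated: d(GRS,LU)=31/2, d(GRS,QT)=129/8
iteration 5: select GRS,LU (d=31/2, Q=-397/8); attach at lengths (109/16, 139/16); label the merged cluster GLRSU
  updated: d(GLRSU,QT)=149/16
iteration 6: select GLRSU,QT (d=149/16); attach at lengths (149/32, 149/32); label the merged cluster GLQRSTU
final tree: ((((G:-12/5,R:42/5):197/16,S:-141/16):109/16,(L:34/3,U:11/3):139/16):149/32,(Q:99/16,T:365/16):149/32)
total length: 1253/16

L,U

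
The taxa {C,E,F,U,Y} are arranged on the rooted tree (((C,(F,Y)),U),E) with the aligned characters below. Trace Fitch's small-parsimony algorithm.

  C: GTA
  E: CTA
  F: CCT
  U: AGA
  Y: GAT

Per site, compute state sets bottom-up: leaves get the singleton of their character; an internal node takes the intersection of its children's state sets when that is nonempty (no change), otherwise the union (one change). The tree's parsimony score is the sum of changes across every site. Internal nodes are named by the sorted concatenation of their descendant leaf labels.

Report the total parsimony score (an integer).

7

site 0, node FY: F={C} ∪ Y={G} → {C,G} (+1)
site 0, node CFY: C={G} ∩ FY={C,G} → {G} (+0)
site 0, node CFUY: CFY={G} ∪ U={A} → {A,G} (+1)
site 0, node CEFUY: CFUY={A,G} ∪ E={C} → {A,C,G} (+1)
site 1, node FY: F={C} ∪ Y={A} → {A,C} (+1)
site 1, node CFY: C={T} ∪ FY={A,C} → {A,C,T} (+1)
site 1, node CFUY: CFY={A,C,T} ∪ U={G} → {A,C,G,T} (+1)
site 1, node CEFUY: CFUY={A,C,G,T} ∩ E={T} → {T} (+0)
site 2, node FY: F={T} ∩ Y={T} → {T} (+0)
site 2, node CFY: C={A} ∪ FY={T} → {A,T} (+1)
site 2, node CFUY: CFY={A,T} ∩ U={A} → {A} (+0)
site 2, node CEFUY: CFUY={A} ∩ E={A} → {A} (+0)
per-site changes: [3, 3, 1]; total = 7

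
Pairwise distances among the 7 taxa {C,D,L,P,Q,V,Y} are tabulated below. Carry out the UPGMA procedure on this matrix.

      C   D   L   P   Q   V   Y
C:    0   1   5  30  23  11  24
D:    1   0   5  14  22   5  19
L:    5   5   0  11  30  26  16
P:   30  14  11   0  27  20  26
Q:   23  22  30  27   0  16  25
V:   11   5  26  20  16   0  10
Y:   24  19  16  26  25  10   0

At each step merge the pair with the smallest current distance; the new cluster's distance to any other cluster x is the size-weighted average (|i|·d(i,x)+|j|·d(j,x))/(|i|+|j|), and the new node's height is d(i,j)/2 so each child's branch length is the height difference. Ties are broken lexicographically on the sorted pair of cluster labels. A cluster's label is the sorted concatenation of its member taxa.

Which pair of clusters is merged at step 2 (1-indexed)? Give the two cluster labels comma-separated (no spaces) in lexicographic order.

1. join C+D (d=1) ⇒ CD; edges |C|=1/2, |D|=1/2
  updated: d(CD,L)=5, d(CD,P)=22, d(CD,Q)=45/2, d(CD,V)=8, d(CD,Y)=43/2
2. join CD+L (d=5) ⇒ CDL; edges |CD|=2, |L|=5/2
  updated: d(CDL,P)=55/3, d(CDL,Q)=25, d(CDL,V)=14, d(CDL,Y)=59/3
3. join V+Y (d=10) ⇒ VY; edges |V|=5, |Y|=5
  updated: d(CDL,VY)=101/6, d(P,VY)=23, d(Q,VY)=41/2
4. join CDL+VY (d=101/6) ⇒ CDLVY; edges |CDL|=71/12, |VY|=41/12
  updated: d(CDLVY,P)=101/5, d(CDLVY,Q)=116/5
5. join CDLVY+P (d=101/5) ⇒ CDLPVY; edges |CDLVY|=101/60, |P|=101/10
  updated: d(CDLPVY,Q)=143/6
6. join CDLPVY+Q (d=143/6) ⇒ CDLPQVY; edges |CDLPVY|=109/60, |Q|=143/12
final tree: (((((C:1/2,D:1/2):2,L:5/2):71/12,(V:5,Y:5):41/12):101/60,P:101/10):109/60,Q:143/12)
total length: 1007/20

CD,L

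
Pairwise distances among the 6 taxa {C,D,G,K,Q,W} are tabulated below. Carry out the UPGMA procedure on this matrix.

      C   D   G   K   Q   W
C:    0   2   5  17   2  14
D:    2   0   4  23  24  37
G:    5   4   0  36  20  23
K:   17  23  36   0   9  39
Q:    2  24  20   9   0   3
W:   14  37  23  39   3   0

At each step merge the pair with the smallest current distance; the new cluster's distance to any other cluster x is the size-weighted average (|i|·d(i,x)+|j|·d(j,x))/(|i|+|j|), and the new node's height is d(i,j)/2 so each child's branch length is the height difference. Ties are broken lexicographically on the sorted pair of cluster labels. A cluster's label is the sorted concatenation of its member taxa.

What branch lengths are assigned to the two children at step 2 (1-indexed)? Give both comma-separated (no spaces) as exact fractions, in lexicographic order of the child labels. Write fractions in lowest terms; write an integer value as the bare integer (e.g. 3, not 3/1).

3/2,3/2

iteration 1: select C,D (d=2); attach at lengths (1, 1); label the merged cluster CD
  updated: d(CD,G)=9/2, d(CD,K)=20, d(CD,Q)=13, d(CD,W)=51/2
iteration 2: select Q,W (d=3); attach at lengths (3/2, 3/2); label the merged cluster QW
  updated: d(CD,QW)=77/4, d(G,QW)=43/2, d(K,QW)=24
iteration 3: select CD,G (d=9/2); attach at lengths (5/4, 9/4); label the merged cluster CDG
  updated: d(CDG,K)=76/3, d(CDG,QW)=20
iteration 4: select CDG,QW (d=20); attach at lengths (31/4, 17/2); label the merged cluster CDGQW
  updated: d(CDGQW,K)=124/5
iteration 5: select CDGQW,K (d=124/5); attach at lengths (12/5, 62/5); label the merged cluster CDGKQW
final tree: ((((C:1,D:1):5/4,G:9/4):31/4,(Q:3/2,W:3/2):17/2):12/5,K:62/5)
total length: 791/20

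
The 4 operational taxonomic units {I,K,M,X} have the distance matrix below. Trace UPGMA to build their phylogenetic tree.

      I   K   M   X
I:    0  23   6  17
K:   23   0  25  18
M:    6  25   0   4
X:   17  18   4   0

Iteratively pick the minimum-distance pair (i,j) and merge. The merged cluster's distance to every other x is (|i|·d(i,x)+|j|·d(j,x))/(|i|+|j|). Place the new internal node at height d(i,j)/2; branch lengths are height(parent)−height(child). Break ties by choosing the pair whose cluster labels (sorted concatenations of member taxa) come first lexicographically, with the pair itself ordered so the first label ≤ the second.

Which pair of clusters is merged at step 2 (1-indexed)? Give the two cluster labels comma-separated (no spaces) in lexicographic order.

I,MX

1. join M+X (d=4) ⇒ MX; edges |M|=2, |X|=2
  updated: d(I,MX)=23/2, d(K,MX)=43/2
2. join I+MX (d=23/2) ⇒ IMX; edges |I|=23/4, |MX|=15/4
  updated: d(IMX,K)=22
3. join IMX+K (d=22) ⇒ IKMX; edges |IMX|=21/4, |K|=11
final tree: ((I:23/4,(M:2,X:2):15/4):21/4,K:11)
total length: 119/4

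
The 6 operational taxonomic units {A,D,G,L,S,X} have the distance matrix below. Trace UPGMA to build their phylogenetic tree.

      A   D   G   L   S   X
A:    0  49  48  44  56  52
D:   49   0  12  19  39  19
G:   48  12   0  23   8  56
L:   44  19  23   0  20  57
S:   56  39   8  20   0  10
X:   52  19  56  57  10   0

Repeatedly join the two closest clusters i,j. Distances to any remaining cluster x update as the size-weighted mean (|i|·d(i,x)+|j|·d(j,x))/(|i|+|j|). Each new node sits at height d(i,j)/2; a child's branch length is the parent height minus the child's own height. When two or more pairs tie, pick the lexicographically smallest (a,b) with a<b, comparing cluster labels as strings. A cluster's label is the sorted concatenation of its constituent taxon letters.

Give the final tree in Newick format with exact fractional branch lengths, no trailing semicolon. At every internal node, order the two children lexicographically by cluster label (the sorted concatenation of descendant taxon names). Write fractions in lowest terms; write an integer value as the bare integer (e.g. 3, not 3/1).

(A:249/10,(((D:19/2,L:19/2):9/4,(G:4,S:4):31/4):6,X:71/4):143/20)

iteration 1: select G,S (d=8); attach at lengths (4, 4); label the merged cluster GS
  updated: d(A,GS)=52, d(D,GS)=51/2, d(GS,L)=43/2, d(GS,X)=33
iteration 2: select D,L (d=19); attach at lengths (19/2, 19/2); label the merged cluster DL
  updated: d(A,DL)=93/2, d(DL,GS)=47/2, d(DL,X)=38
iteration 3: select DL,GS (d=47/2); attach at lengths (9/4, 31/4); label the merged cluster DGLS
  updated: d(A,DGLS)=197/4, d(DGLS,X)=71/2
iteration 4: select DGLS,X (d=71/2); attach at lengths (6, 71/4); label the merged cluster DGLSX
  updated: d(A,DGLSX)=249/5
iteration 5: select A,DGLSX (d=249/5); attach at lengths (249/10, 143/20); label the merged cluster ADGLSX
final tree: (A:249/10,(((D:19/2,L:19/2):9/4,(G:4,S:4):31/4):6,X:71/4):143/20)
total length: 464/5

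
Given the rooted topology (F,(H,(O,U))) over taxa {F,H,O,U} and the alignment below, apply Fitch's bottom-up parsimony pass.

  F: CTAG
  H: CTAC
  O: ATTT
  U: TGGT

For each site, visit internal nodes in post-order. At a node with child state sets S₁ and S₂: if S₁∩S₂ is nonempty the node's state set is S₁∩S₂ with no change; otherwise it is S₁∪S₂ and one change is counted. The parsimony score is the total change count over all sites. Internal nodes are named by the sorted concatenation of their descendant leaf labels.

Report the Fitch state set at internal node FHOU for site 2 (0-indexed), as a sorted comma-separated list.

A

site 0, node OU: O={A} ∪ U={T} → {A,T} (+1)
site 0, node HOU: H={C} ∪ OU={A,T} → {A,C,T} (+1)
site 0, node FHOU: F={C} ∩ HOU={A,C,T} → {C} (+0)
site 1, node OU: O={T} ∪ U={G} → {G,T} (+1)
site 1, node HOU: H={T} ∩ OU={G,T} → {T} (+0)
site 1, node FHOU: F={T} ∩ HOU={T} → {T} (+0)
site 2, node OU: O={T} ∪ U={G} → {G,T} (+1)
site 2, node HOU: H={A} ∪ OU={G,T} → {A,G,T} (+1)
site 2, node FHOU: F={A} ∩ HOU={A,G,T} → {A} (+0)
site 3, node OU: O={T} ∩ U={T} → {T} (+0)
site 3, node HOU: H={C} ∪ OU={T} → {C,T} (+1)
site 3, node FHOU: F={G} ∪ HOU={C,T} → {C,G,T} (+1)
per-site changes: [2, 1, 2, 2]; total = 7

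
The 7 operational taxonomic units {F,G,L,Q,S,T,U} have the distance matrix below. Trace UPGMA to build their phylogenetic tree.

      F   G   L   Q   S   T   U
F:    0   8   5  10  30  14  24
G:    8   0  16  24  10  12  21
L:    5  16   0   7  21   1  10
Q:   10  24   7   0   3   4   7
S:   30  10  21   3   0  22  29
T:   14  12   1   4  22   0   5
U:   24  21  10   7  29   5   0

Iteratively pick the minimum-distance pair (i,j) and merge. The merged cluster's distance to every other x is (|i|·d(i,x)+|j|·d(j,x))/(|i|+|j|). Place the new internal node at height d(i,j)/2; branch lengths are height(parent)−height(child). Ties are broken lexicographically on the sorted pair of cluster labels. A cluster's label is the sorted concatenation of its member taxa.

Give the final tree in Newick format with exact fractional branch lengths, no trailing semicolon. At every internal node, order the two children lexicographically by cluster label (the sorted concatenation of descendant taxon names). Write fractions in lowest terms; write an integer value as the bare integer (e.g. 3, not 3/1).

step 1: merge (L,T) at d=1; branch lengths L→1/2, T→1/2; new cluster LT
  updated: d(F,LT)=19/2, d(G,LT)=14, d(LT,Q)=11/2, d(LT,S)=43/2, d(LT,U)=15/2
step 2: merge (Q,S) at d=3; branch lengths Q→3/2, S→3/2; new cluster QS
  updated: d(F,QS)=20, d(G,QS)=17, d(LT,QS)=27/2, d(QS,U)=18
step 3: merge (LT,U) at d=15/2; branch lengths LT→13/4, U→15/4; new cluster LTU
  updated: d(F,LTU)=43/3, d(G,LTU)=49/3, d(LTU,QS)=15
step 4: merge (F,G) at d=8; branch lengths F→4, G→4; new cluster FG
  updated: d(FG,LTU)=46/3, d(FG,QS)=37/2
step 5: merge (LTU,QS) at d=15; branch lengths LTU→15/4, QS→6; new cluster LQSTU
  updated: d(FG,LQSTU)=83/5
step 6: merge (FG,LQSTU) at d=83/5; branch lengths FG→43/10, LQSTU→4/5; new cluster FGLQSTU
final tree: ((F:4,G:4):43/10,(((L:1/2,T:1/2):13/4,U:15/4):15/4,(Q:3/2,S:3/2):6):4/5)
total length: 677/20

((F:4,G:4):43/10,(((L:1/2,T:1/2):13/4,U:15/4):15/4,(Q:3/2,S:3/2):6):4/5)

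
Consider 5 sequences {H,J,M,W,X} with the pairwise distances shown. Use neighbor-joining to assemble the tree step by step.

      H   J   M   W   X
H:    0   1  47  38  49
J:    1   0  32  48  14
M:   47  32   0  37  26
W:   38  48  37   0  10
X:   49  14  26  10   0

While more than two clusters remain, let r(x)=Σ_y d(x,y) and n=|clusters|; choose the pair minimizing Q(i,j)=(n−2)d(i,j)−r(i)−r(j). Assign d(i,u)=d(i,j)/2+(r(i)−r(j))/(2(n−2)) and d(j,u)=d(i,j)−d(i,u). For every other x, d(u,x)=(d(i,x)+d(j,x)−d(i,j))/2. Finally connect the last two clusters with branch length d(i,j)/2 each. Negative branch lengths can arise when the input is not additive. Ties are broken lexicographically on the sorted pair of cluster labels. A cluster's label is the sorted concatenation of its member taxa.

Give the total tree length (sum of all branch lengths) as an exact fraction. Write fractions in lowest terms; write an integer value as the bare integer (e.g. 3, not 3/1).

step 1: merge (H,J) at d=1, Q=-227; branch lengths H→43/6, J→-37/6; new cluster HJ
  updated: d(HJ,M)=39, d(HJ,W)=85/2, d(HJ,X)=31
step 2: merge (HJ,M) at d=39, Q=-273/2; branch lengths HJ→177/8, M→135/8; new cluster HJM
  updated: d(HJM,W)=81/4, d(HJM,X)=9
step 3: merge (HJM,W) at d=81/4, Q=-157/4; branch lengths HJM→77/8, W→85/8; new cluster HJMW
  updated: d(HJMW,X)=-5/8
step 4: merge (HJMW,X) at d=-5/8; branch lengths HJMW→-5/16, X→-5/16; new cluster HJMWX
final tree: ((((H:43/6,J:-37/6):177/8,M:135/8):77/8,W:85/8):-5/16,X:-5/16)
total length: 477/8

477/8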